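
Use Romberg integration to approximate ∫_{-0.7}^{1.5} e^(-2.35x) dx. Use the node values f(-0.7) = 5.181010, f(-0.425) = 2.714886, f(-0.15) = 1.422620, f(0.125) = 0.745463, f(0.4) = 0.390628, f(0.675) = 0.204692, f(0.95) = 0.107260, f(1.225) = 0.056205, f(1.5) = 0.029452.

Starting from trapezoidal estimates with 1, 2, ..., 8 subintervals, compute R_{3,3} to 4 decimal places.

2.1923

R_{0,0} (trapezoid, 1 panel, h=2.2000): 5.731508
R_{1,0} (trapezoid, 2 panels, h=1.1000): 3.295445
R_{2,0} (trapezoid, 4 panels, h=0.5500): 2.489156
R_{3,0} (trapezoid, 8 panels, h=0.2750): 2.267921
R_{1,1} = 3.295445 + (3.295445 − 5.731508)/3 = 2.483424
R_{2,1} = 2.489156 + (2.489156 − 3.295445)/3 = 2.220393
R_{3,1} = 2.267921 + (2.267921 − 2.489156)/3 = 2.194176
R_{2,2} = 2.220393 + (2.220393 − 2.483424)/15 = 2.202858
R_{3,2} = 2.194176 + (2.194176 − 2.220393)/15 = 2.192428
R_{3,3} = 2.192428 + (2.192428 − 2.202858)/63 = 2.192262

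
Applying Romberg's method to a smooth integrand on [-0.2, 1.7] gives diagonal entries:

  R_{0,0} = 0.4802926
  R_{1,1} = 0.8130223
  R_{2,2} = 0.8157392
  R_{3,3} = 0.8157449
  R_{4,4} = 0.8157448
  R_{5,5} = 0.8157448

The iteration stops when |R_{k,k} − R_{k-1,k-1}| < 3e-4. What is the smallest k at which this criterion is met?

k = 3

|R_{1,1} − R_{0,0}| = 0.3327297 ≥ 3e-4
|R_{2,2} − R_{1,1}| = 0.0027169 ≥ 3e-4
|R_{3,3} − R_{2,2}| = 0.0000057 < 3e-4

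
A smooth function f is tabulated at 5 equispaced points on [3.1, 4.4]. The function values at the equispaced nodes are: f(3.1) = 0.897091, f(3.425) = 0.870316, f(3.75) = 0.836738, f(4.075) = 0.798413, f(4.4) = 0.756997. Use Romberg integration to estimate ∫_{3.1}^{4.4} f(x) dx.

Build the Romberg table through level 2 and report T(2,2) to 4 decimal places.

T(0,0) (trapezoid, 1 panel, h=1.3000): 1.075157
T(1,0) (trapezoid, 2 panels, h=0.6500): 1.081458
T(2,0) (trapezoid, 4 panels, h=0.3250): 1.083066
T(1,1) = 1.081458 + (1.081458 − 1.075157)/3 = 1.083558
T(2,1) = 1.083066 + (1.083066 − 1.081458)/3 = 1.083602
T(2,2) = 1.083602 + (1.083602 − 1.083558)/15 = 1.083605

1.0836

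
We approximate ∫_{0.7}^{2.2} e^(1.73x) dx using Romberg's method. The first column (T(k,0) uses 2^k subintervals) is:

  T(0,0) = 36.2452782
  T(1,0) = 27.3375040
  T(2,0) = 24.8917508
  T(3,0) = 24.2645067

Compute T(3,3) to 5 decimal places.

24.05397

Richardson extrapolation on the trapezoidal column (denominator 4−1=3):
T(1,1) = 27.3375040 + (27.3375040 − 36.2452782)/3 = 24.3682459
T(2,1) = (4·24.8917508 − 27.3375040) / 3 = 24.0764997
T(3,1) = 24.2645067 + (24.2645067 − 24.8917508)/3 = 24.0554253
T(2,2) = (16·24.0764997 − 24.3682459) / 15 = 24.0570500
T(3,2) = 24.0554253 + (24.0554253 − 24.0764997)/15 = 24.0540203
T(3,3) = (64·24.0540203 − 24.0570500) / 63 = 24.0539722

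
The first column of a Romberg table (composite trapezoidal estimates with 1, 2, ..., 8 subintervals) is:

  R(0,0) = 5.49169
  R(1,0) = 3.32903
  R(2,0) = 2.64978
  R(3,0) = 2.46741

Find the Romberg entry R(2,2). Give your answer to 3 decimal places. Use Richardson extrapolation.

Richardson extrapolation on the trapezoidal column (denominator 4−1=3):
R(1,1) = 3.32903 + (3.32903 − 5.49169)/3 = 2.60814
R(2,1) = 2.64978 + (2.64978 − 3.32903)/3 = 2.42336
R(2,2) = 2.42336 + (2.42336 − 2.60814)/15 = 2.41104

2.411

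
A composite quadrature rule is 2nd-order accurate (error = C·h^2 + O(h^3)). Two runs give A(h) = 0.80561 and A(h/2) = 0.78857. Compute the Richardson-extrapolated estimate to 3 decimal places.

The leading error scales as h^2; refining by a factor of 2 reduces it by 2^2 = 4.
Extrapolated value = (4·A(h/2) − A(h)) / (4 − 1)
= (4·0.78857 − 0.80561) / 3
= 2.34867 / 3 = 0.78289

0.783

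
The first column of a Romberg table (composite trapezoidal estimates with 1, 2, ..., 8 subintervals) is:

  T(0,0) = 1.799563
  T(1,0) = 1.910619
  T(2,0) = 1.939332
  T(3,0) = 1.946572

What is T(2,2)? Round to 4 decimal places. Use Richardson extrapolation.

T(1,1) = 1.910619 + (1.910619 − 1.799563)/3 = 1.947638
T(2,1) = 1.939332 + (1.939332 − 1.910619)/3 = 1.948903
T(2,2) = (16·1.948903 − 1.947638) / 15 = 1.948987
(Column j=1 coincides with Simpson's rule on the same nodes.)

1.9490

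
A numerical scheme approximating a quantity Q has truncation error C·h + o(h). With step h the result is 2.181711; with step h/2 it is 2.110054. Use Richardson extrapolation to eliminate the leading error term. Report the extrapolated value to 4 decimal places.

2.0384

The leading error scales as h; refining by a factor of 2 reduces it by 2^1 = 2.
Extrapolated value = (2·A(h/2) − A(h)) / (2 − 1)
= (2·2.110054 − 2.181711) / 1
= 2.038397 / 1 = 2.038397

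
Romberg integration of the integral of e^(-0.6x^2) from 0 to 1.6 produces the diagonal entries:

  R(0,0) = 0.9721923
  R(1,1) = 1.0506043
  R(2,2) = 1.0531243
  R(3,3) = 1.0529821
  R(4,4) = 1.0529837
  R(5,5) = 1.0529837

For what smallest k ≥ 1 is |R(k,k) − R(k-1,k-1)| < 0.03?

k = 2

|R(1,1) − R(0,0)| = 0.0784120 ≥ 0.03
|R(2,2) − R(1,1)| = 0.0025200 < 0.03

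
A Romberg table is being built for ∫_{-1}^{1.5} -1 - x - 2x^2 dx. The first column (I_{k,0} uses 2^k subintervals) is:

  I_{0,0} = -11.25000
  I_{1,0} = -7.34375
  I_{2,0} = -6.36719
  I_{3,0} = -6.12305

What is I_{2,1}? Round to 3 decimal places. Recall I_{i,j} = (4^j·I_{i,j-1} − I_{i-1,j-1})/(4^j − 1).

-6.042

Richardson extrapolation on the trapezoidal column (denominator 4−1=3):
I_{2,1} = -6.36719 + (-6.36719 − (-7.34375))/3 = -6.04167
(Column j=1 coincides with Simpson's rule on the same nodes.)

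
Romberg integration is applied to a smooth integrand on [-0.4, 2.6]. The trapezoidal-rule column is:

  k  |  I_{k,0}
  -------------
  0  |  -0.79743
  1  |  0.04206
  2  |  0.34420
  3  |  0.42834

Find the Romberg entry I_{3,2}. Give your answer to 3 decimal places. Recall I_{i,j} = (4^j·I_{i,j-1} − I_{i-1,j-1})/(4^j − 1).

I_{2,1} = (4·0.34420 − 0.04206) / 3 = 0.44491
I_{3,1} = (4·0.42834 − 0.34420) / 3 = 0.45639
I_{3,2} = 0.45639 + (0.45639 − 0.44491)/15 = 0.45716

0.457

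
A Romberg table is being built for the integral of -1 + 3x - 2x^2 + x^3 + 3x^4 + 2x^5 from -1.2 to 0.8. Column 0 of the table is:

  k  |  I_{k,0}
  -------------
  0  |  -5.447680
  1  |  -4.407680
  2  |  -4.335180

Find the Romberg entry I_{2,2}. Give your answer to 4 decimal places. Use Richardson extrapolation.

-4.3277

Richardson extrapolation on the trapezoidal column (denominator 4−1=3):
I_{1,1} = (4·(-4.407680) − (-5.447680)) / 3 = -4.061013
I_{2,1} = -4.335180 + (-4.335180 − (-4.407680))/3 = -4.311013
I_{2,2} = (16·(-4.311013) − (-4.061013)) / 15 = -4.327680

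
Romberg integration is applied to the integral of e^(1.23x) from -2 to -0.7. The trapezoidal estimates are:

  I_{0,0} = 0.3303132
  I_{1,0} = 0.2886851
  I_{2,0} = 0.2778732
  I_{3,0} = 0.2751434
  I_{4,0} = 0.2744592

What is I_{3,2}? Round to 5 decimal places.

0.27423

Richardson extrapolation on the trapezoidal column (denominator 4−1=3):
I_{2,1} = 0.2778732 + (0.2778732 − 0.2886851)/3 = 0.2742692
I_{3,1} = 0.2751434 + (0.2751434 − 0.2778732)/3 = 0.2742335
I_{3,2} = (16·0.2742335 − 0.2742692) / 15 = 0.2742311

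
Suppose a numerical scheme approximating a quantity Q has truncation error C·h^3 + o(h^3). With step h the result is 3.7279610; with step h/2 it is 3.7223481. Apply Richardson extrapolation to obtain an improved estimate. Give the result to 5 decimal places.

3.72155

The leading error scales as h^3; refining by a factor of 2 reduces it by 2^3 = 8.
Extrapolated value = (8·A(h/2) − A(h)) / (8 − 1)
= (8·3.7223481 − 3.7279610) / 7
= 26.0508238 / 7 = 3.7215463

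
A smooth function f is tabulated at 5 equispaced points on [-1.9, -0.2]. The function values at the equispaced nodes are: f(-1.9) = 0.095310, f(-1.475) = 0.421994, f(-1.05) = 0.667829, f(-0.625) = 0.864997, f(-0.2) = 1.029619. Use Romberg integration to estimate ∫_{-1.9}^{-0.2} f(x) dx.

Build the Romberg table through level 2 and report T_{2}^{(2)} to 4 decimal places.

1.0780

T_{0}^{(0)} (trapezoid, 1 panel, h=1.7000): 0.956190
T_{1}^{(0)} (trapezoid, 2 panels, h=0.8500): 1.045749
T_{2}^{(0)} (trapezoid, 4 panels, h=0.4250): 1.069846
T_{1}^{(1)} = 1.045749 + (1.045749 − 0.956190)/3 = 1.075602
T_{2}^{(1)} = 1.069846 + (1.069846 − 1.045749)/3 = 1.077878
T_{2}^{(2)} = 1.077878 + (1.077878 − 1.075602)/15 = 1.078030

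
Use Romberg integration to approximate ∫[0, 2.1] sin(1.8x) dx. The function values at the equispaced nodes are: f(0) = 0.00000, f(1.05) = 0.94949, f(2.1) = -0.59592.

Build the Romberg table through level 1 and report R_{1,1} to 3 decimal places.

R_{0,0} (trapezoid, 1 panel, h=2.1000): -0.62572
R_{1,0} (trapezoid, 2 panels, h=1.0500): 0.68411
R_{1,1} = 0.68411 + (0.68411 − (-0.62572))/3 = 1.12072

1.121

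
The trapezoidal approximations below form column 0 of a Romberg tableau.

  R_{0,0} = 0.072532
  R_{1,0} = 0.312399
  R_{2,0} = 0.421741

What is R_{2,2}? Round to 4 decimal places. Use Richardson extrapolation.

Richardson extrapolation on the trapezoidal column (denominator 4−1=3):
R_{1,1} = (4·0.312399 − 0.072532) / 3 = 0.392355
R_{2,1} = (4·0.421741 − 0.312399) / 3 = 0.458188
R_{2,2} = (16·0.458188 − 0.392355) / 15 = 0.462577

0.4626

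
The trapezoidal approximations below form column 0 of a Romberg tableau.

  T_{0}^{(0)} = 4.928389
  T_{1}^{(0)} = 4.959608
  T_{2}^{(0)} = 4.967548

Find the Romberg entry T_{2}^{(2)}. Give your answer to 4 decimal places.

Richardson extrapolation on the trapezoidal column (denominator 4−1=3):
T_{1}^{(1)} = 4.959608 + (4.959608 − 4.928389)/3 = 4.970014
T_{2}^{(1)} = (4·4.967548 − 4.959608) / 3 = 4.970195
T_{2}^{(2)} = 4.970195 + (4.970195 − 4.970014)/15 = 4.970207
(Column j=1 coincides with Simpson's rule on the same nodes.)

4.9702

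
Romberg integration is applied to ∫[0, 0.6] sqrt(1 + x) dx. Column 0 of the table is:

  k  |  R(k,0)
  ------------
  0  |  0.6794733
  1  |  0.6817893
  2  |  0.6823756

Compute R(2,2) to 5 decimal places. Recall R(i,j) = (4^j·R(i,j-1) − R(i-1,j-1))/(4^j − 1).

0.68257

R(1,1) = (4·0.6817893 − 0.6794733) / 3 = 0.6825613
R(2,1) = (4·0.6823756 − 0.6817893) / 3 = 0.6825710
R(2,2) = (16·0.6825710 − 0.6825613) / 15 = 0.6825716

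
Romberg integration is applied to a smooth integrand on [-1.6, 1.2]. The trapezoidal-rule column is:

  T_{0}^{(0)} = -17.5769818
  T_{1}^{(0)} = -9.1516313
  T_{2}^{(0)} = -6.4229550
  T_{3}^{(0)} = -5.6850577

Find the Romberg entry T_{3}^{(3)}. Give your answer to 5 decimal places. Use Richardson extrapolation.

Richardson extrapolation on the trapezoidal column (denominator 4−1=3):
T_{1}^{(1)} = (4·(-9.1516313) − (-17.5769818)) / 3 = -6.3431811
T_{2}^{(1)} = -6.4229550 + (-6.4229550 − (-9.1516313))/3 = -5.5133962
T_{3}^{(1)} = (4·(-5.6850577) − (-6.4229550)) / 3 = -5.4390919
T_{2}^{(2)} = -5.5133962 + (-5.5133962 − (-6.3431811))/15 = -5.4580772
T_{3}^{(2)} = -5.4390919 + (-5.4390919 − (-5.5133962))/15 = -5.4341383
T_{3}^{(3)} = -5.4341383 + (-5.4341383 − (-5.4580772))/63 = -5.4337583

-5.43376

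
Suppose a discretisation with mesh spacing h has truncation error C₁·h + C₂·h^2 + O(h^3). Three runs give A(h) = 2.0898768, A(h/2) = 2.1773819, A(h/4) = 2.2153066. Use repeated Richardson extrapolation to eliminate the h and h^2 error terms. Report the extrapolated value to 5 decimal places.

2.24935

First eliminate the h term (factor 2^1 = 2):
  B₁ = (2·2.1773819 − 2.0898768)/1 = 2.2648870
  B₂ = (2·2.2153066 − 2.1773819)/1 = 2.2532313
Then eliminate the h^2 term (factor 2^2 = 4):
  (4·2.2532313 − 2.2648870)/3 = 2.2493461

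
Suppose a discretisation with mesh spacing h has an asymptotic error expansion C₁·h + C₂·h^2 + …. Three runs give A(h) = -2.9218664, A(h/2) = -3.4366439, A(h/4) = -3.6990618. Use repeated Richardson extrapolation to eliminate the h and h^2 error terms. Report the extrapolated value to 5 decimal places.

First eliminate the h term (factor 2^1 = 2):
  B₁ = (2·(-3.4366439) − (-2.9218664))/1 = -3.9514214
  B₂ = (2·(-3.6990618) − (-3.4366439))/1 = -3.9614797
Then eliminate the h^2 term (factor 2^2 = 4):
  (4·(-3.9614797) − (-3.9514214))/3 = -3.9648325

-3.96483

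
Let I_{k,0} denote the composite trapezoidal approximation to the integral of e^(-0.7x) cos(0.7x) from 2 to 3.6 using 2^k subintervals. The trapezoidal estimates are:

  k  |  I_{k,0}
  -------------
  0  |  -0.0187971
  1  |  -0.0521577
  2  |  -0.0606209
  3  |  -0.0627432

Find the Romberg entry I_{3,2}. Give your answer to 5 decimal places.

I_{2,1} = (4·(-0.0606209) − (-0.0521577)) / 3 = -0.0634420
I_{3,1} = (4·(-0.0627432) − (-0.0606209)) / 3 = -0.0634506
I_{3,2} = (16·(-0.0634506) − (-0.0634420)) / 15 = -0.0634512

-0.06345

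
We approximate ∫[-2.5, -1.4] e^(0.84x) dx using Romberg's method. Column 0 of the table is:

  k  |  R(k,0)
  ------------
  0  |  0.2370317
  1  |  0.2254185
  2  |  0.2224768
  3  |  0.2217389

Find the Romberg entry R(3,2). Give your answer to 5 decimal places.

R(2,1) = 0.2224768 + (0.2224768 − 0.2254185)/3 = 0.2214962
R(3,1) = 0.2217389 + (0.2217389 − 0.2224768)/3 = 0.2214929
R(3,2) = (16·0.2214929 − 0.2214962) / 15 = 0.2214927

0.22149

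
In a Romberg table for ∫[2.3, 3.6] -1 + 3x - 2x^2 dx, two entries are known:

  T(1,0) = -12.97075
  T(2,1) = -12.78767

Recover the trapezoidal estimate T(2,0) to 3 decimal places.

From T(2,1) = (4·T(2,0) − T(1,0))/3, solve for T(2,0):
4·T(2,0) = 3·(-12.78767) + (-12.97075) = -51.33376
T(2,0) = -12.83344

-12.833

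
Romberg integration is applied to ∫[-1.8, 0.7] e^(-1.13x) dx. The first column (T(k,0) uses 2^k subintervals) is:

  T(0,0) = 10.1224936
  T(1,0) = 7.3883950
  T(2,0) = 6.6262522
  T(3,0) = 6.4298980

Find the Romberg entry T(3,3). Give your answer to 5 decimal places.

T(1,1) = (4·7.3883950 − 10.1224936) / 3 = 6.4770288
T(2,1) = 6.6262522 + (6.6262522 − 7.3883950)/3 = 6.3722046
T(3,1) = (4·6.4298980 − 6.6262522) / 3 = 6.3644466
T(2,2) = 6.3722046 + (6.3722046 − 6.4770288)/15 = 6.3652163
T(3,2) = (16·6.3644466 − 6.3722046) / 15 = 6.3639294
T(3,3) = (64·6.3639294 − 6.3652163) / 63 = 6.3639090

6.36391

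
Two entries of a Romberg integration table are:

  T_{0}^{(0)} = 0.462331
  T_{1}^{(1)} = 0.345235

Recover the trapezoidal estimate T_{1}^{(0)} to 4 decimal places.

From T_{1}^{(1)} = (4·T_{1}^{(0)} − T_{0}^{(0)})/3, solve for T_{1}^{(0)}:
4·T_{1}^{(0)} = 3·0.345235 + 0.462331 = 1.498036
T_{1}^{(0)} = 0.374509

0.3745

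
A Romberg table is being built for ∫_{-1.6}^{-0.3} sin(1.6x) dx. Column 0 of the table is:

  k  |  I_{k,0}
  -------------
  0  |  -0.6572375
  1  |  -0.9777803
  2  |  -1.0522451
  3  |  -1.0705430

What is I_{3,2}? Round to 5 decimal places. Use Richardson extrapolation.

-1.07661

Richardson extrapolation on the trapezoidal column (denominator 4−1=3):
I_{2,1} = (4·(-1.0522451) − (-0.9777803)) / 3 = -1.0770667
I_{3,1} = -1.0705430 + (-1.0705430 − (-1.0522451))/3 = -1.0766423
I_{3,2} = -1.0766423 + (-1.0766423 − (-1.0770667))/15 = -1.0766140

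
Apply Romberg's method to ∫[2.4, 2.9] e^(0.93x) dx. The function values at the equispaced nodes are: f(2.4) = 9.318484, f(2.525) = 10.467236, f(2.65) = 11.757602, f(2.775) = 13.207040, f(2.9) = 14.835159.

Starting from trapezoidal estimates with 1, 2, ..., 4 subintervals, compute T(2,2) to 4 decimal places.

5.9319

T(0,0) (trapezoid, 1 panel, h=0.5000): 6.038411
T(1,0) (trapezoid, 2 panels, h=0.2500): 5.958606
T(2,0) (trapezoid, 4 panels, h=0.1250): 5.938587
T(1,1) = 5.958606 + (5.958606 − 6.038411)/3 = 5.932004
T(2,1) = 5.938587 + (5.938587 − 5.958606)/3 = 5.931914
T(2,2) = 5.931914 + (5.931914 − 5.932004)/15 = 5.931908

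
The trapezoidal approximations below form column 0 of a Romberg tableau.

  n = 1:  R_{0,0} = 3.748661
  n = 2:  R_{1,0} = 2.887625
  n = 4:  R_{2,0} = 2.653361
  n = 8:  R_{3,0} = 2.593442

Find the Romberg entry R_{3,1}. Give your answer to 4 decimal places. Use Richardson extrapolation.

R_{3,1} = 2.593442 + (2.593442 − 2.653361)/3 = 2.573469
(Column j=1 coincides with Simpson's rule on the same nodes.)

2.5735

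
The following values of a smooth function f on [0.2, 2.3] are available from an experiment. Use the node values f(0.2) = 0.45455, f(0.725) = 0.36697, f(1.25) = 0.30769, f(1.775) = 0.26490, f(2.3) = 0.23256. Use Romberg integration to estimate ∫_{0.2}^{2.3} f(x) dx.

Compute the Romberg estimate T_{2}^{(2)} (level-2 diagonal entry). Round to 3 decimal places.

T_{0}^{(0)} (trapezoid, 1 panel, h=2.1000): 0.72147
T_{1}^{(0)} (trapezoid, 2 panels, h=1.0500): 0.68381
T_{2}^{(0)} (trapezoid, 4 panels, h=0.5250): 0.67364
T_{1}^{(1)} = 0.68381 + (0.68381 − 0.72147)/3 = 0.67126
T_{2}^{(1)} = 0.67364 + (0.67364 − 0.68381)/3 = 0.67025
T_{2}^{(2)} = 0.67025 + (0.67025 − 0.67126)/15 = 0.67018

0.670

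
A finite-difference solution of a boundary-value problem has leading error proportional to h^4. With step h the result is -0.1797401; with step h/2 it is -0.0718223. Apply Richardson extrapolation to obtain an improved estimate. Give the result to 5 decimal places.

The leading error scales as h^4; refining by a factor of 2 reduces it by 2^4 = 16.
Extrapolated value = (16·A(h/2) − A(h)) / (16 − 1)
= (16·(-0.0718223) − (-0.1797401)) / 15
= -0.9694167 / 15 = -0.0646278

-0.06463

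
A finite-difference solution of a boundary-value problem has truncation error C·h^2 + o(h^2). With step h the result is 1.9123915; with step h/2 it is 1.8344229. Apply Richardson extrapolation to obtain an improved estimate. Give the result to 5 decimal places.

1.80843

Extrapolated value = (4·A(h/2) − A(h)) / (4 − 1)
= (4·1.8344229 − 1.9123915) / 3
= 5.4253001 / 3 = 1.8084334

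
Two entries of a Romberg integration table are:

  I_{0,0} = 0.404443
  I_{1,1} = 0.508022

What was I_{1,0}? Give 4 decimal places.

0.4821

From I_{1,1} = (4·I_{1,0} − I_{0,0})/3, solve for I_{1,0}:
4·I_{1,0} = 3·0.508022 + 0.404443 = 1.928509
I_{1,0} = 0.482127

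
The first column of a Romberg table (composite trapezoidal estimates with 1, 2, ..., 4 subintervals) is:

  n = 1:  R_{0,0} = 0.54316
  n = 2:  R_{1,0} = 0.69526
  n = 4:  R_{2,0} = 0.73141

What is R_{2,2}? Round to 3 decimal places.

0.743

Richardson extrapolation on the trapezoidal column (denominator 4−1=3):
R_{1,1} = 0.69526 + (0.69526 − 0.54316)/3 = 0.74596
R_{2,1} = (4·0.73141 − 0.69526) / 3 = 0.74346
R_{2,2} = 0.74346 + (0.74346 − 0.74596)/15 = 0.74329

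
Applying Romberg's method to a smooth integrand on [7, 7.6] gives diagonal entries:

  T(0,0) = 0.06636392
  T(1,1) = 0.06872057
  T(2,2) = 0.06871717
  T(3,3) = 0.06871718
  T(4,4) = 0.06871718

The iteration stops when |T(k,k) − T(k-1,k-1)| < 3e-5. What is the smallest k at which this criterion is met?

k = 2

|T(1,1) − T(0,0)| = 0.00235665 ≥ 3e-5
|T(2,2) − T(1,1)| = 0.00000340 < 3e-5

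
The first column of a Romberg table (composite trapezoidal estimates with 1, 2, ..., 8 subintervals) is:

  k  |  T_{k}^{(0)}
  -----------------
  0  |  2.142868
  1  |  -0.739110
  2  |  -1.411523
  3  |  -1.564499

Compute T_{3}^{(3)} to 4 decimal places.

T_{1}^{(1)} = -0.739110 + (-0.739110 − 2.142868)/3 = -1.699769
T_{2}^{(1)} = (4·(-1.411523) − (-0.739110)) / 3 = -1.635661
T_{3}^{(1)} = -1.564499 + (-1.564499 − (-1.411523))/3 = -1.615491
T_{2}^{(2)} = (16·(-1.635661) − (-1.699769)) / 15 = -1.631387
T_{3}^{(2)} = -1.615491 + (-1.615491 − (-1.635661))/15 = -1.614146
T_{3}^{(3)} = -1.614146 + (-1.614146 − (-1.631387))/63 = -1.613872
(Column j=1 coincides with Simpson's rule on the same nodes.)

-1.6139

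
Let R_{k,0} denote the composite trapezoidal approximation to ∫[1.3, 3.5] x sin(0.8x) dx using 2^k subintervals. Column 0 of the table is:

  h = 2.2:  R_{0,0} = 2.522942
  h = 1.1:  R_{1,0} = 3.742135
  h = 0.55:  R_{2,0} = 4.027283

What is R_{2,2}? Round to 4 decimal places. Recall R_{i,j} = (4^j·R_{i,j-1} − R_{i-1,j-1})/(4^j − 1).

Richardson extrapolation on the trapezoidal column (denominator 4−1=3):
R_{1,1} = 3.742135 + (3.742135 − 2.522942)/3 = 4.148533
R_{2,1} = (4·4.027283 − 3.742135) / 3 = 4.122332
R_{2,2} = (16·4.122332 − 4.148533) / 15 = 4.120585

4.1206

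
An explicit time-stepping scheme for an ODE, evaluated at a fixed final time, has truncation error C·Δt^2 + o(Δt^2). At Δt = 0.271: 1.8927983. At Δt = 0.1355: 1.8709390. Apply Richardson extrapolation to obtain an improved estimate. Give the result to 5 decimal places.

1.86365

Extrapolated value = (4·A(Δt/2) − A(Δt)) / (4 − 1)
= (4·1.8709390 − 1.8927983) / 3
= 5.5909577 / 3 = 1.8636526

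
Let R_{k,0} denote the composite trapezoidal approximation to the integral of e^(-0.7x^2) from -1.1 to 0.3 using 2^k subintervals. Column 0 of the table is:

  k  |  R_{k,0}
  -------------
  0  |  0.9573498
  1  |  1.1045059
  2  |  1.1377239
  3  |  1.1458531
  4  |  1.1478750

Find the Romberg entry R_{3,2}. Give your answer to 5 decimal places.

Richardson extrapolation on the trapezoidal column (denominator 4−1=3):
R_{2,1} = 1.1377239 + (1.1377239 − 1.1045059)/3 = 1.1487966
R_{3,1} = (4·1.1458531 − 1.1377239) / 3 = 1.1485628
R_{3,2} = 1.1485628 + (1.1485628 − 1.1487966)/15 = 1.1485472

1.14855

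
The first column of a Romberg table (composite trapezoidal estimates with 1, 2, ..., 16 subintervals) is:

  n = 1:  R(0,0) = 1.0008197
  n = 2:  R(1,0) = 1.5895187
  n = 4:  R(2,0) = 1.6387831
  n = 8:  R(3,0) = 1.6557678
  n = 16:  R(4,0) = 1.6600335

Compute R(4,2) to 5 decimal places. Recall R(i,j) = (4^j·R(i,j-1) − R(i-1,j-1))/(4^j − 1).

R(3,1) = 1.6557678 + (1.6557678 − 1.6387831)/3 = 1.6614294
R(4,1) = (4·1.6600335 − 1.6557678) / 3 = 1.6614554
R(4,2) = (16·1.6614554 − 1.6614294) / 15 = 1.6614571

1.66146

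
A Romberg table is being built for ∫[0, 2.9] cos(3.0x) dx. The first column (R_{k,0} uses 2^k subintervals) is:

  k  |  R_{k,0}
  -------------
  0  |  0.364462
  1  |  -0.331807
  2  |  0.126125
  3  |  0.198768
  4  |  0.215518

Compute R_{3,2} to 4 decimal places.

Richardson extrapolation on the trapezoidal column (denominator 4−1=3):
R_{2,1} = 0.126125 + (0.126125 − (-0.331807))/3 = 0.278769
R_{3,1} = 0.198768 + (0.198768 − 0.126125)/3 = 0.222982
R_{3,2} = (16·0.222982 − 0.278769) / 15 = 0.219263

0.2193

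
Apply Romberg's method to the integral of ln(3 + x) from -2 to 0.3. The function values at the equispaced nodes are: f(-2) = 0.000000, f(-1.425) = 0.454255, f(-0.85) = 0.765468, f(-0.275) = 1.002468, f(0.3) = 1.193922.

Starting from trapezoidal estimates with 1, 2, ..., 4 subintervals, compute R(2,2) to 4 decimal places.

1.6396

R(0,0) (trapezoid, 1 panel, h=2.3000): 1.373010
R(1,0) (trapezoid, 2 panels, h=1.1500): 1.566793
R(2,0) (trapezoid, 4 panels, h=0.5750): 1.621012
R(1,1) = 1.566793 + (1.566793 − 1.373010)/3 = 1.631387
R(2,1) = 1.621012 + (1.621012 − 1.566793)/3 = 1.639085
R(2,2) = 1.639085 + (1.639085 − 1.631387)/15 = 1.639598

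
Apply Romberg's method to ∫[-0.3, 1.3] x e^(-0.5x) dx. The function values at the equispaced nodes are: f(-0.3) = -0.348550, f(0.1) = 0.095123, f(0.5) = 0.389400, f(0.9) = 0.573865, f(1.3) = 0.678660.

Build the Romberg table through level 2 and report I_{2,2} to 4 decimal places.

0.5047

I_{0,0} (trapezoid, 1 panel, h=1.6000): 0.264088
I_{1,0} (trapezoid, 2 panels, h=0.8000): 0.443564
I_{2,0} (trapezoid, 4 panels, h=0.4000): 0.489377
I_{1,1} = 0.443564 + (0.443564 − 0.264088)/3 = 0.503389
I_{2,1} = 0.489377 + (0.489377 − 0.443564)/3 = 0.504648
I_{2,2} = 0.504648 + (0.504648 − 0.503389)/15 = 0.504732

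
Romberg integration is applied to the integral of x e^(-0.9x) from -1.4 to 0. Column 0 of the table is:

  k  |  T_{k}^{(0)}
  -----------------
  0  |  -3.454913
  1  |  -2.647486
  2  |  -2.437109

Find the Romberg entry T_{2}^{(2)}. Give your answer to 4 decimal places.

-2.3662

T_{1}^{(1)} = (4·(-2.647486) − (-3.454913)) / 3 = -2.378344
T_{2}^{(1)} = (4·(-2.437109) − (-2.647486)) / 3 = -2.366983
T_{2}^{(2)} = (16·(-2.366983) − (-2.378344)) / 15 = -2.366226
(Column j=1 coincides with Simpson's rule on the same nodes.)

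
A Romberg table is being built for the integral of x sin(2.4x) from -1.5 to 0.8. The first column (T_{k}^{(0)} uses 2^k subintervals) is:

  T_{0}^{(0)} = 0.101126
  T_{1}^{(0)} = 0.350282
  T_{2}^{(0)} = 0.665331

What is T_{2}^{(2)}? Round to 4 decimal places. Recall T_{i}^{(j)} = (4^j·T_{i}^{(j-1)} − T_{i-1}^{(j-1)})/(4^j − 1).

Richardson extrapolation on the trapezoidal column (denominator 4−1=3):
T_{1}^{(1)} = (4·0.350282 − 0.101126) / 3 = 0.433334
T_{2}^{(1)} = (4·0.665331 − 0.350282) / 3 = 0.770347
T_{2}^{(2)} = 0.770347 + (0.770347 − 0.433334)/15 = 0.792815

0.7928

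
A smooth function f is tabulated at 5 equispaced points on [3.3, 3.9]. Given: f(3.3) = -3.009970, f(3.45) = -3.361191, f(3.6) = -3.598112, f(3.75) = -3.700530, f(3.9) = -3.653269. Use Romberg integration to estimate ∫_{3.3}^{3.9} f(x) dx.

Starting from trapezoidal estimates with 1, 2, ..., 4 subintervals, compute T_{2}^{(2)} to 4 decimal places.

-2.1053

T_{0}^{(0)} (trapezoid, 1 panel, h=0.6000): -1.998972
T_{1}^{(0)} (trapezoid, 2 panels, h=0.3000): -2.078919
T_{2}^{(0)} (trapezoid, 4 panels, h=0.1500): -2.098718
T_{1}^{(1)} = -2.078919 + (-2.078919 − (-1.998972))/3 = -2.105568
T_{2}^{(1)} = -2.098718 + (-2.098718 − (-2.078919))/3 = -2.105318
T_{2}^{(2)} = -2.105318 + (-2.105318 − (-2.105568))/15 = -2.105301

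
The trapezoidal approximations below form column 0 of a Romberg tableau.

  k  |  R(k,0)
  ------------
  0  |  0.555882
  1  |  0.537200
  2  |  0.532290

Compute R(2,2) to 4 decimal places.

Richardson extrapolation on the trapezoidal column (denominator 4−1=3):
R(1,1) = (4·0.537200 − 0.555882) / 3 = 0.530973
R(2,1) = (4·0.532290 − 0.537200) / 3 = 0.530653
R(2,2) = 0.530653 + (0.530653 − 0.530973)/15 = 0.530632

0.5306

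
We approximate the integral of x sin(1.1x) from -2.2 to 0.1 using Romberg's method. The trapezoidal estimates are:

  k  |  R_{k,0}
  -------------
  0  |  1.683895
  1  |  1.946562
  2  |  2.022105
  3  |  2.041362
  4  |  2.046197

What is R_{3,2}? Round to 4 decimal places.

2.0478

Richardson extrapolation on the trapezoidal column (denominator 4−1=3):
R_{2,1} = 2.022105 + (2.022105 − 1.946562)/3 = 2.047286
R_{3,1} = (4·2.041362 − 2.022105) / 3 = 2.047781
R_{3,2} = 2.047781 + (2.047781 − 2.047286)/15 = 2.047814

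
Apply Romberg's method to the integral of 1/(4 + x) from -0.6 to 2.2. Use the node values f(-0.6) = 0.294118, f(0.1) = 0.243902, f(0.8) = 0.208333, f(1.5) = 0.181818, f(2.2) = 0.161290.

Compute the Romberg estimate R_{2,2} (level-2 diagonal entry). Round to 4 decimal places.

R_{0,0} (trapezoid, 1 panel, h=2.8000): 0.637571
R_{1,0} (trapezoid, 2 panels, h=1.4000): 0.610452
R_{2,0} (trapezoid, 4 panels, h=0.7000): 0.603230
R_{1,1} = 0.610452 + (0.610452 − 0.637571)/3 = 0.601412
R_{2,1} = 0.603230 + (0.603230 − 0.610452)/3 = 0.600823
R_{2,2} = 0.600823 + (0.600823 − 0.601412)/15 = 0.600784

0.6008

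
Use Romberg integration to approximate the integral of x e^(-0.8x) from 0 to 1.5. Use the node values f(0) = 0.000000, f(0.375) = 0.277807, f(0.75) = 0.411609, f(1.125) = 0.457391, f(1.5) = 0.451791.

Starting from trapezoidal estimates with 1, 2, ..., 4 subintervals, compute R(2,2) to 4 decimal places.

R(0,0) (trapezoid, 1 panel, h=1.5000): 0.338843
R(1,0) (trapezoid, 2 panels, h=0.7500): 0.478128
R(2,0) (trapezoid, 4 panels, h=0.3750): 0.514763
R(1,1) = 0.478128 + (0.478128 − 0.338843)/3 = 0.524556
R(2,1) = 0.514763 + (0.514763 − 0.478128)/3 = 0.526975
R(2,2) = 0.526975 + (0.526975 − 0.524556)/15 = 0.527136

0.5271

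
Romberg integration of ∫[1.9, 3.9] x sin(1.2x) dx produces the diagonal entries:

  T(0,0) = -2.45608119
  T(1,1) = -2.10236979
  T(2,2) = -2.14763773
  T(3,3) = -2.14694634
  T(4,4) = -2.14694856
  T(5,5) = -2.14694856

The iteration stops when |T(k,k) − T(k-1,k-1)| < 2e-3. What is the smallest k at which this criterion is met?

|T(1,1) − T(0,0)| = 0.35371140 ≥ 2e-3
|T(2,2) − T(1,1)| = 0.04526794 ≥ 2e-3
|T(3,3) − T(2,2)| = 0.00069139 < 2e-3

k = 3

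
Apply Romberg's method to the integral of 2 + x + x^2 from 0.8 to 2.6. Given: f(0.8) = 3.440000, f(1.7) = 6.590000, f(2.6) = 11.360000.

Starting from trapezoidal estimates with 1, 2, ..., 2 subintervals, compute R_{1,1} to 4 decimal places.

12.3480

R_{0,0} (trapezoid, 1 panel, h=1.8000): 13.320000
R_{1,0} (trapezoid, 2 panels, h=0.9000): 12.591000
R_{1,1} = 12.591000 + (12.591000 − 13.320000)/3 = 12.348000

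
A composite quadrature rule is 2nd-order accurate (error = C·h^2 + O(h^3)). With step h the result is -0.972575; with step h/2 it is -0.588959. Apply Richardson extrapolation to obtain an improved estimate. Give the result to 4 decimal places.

-0.4611

The leading error scales as h^2; refining by a factor of 2 reduces it by 2^2 = 4.
Extrapolated value = (4·A(h/2) − A(h)) / (4 − 1)
= (4·(-0.588959) − (-0.972575)) / 3
= -1.383261 / 3 = -0.461087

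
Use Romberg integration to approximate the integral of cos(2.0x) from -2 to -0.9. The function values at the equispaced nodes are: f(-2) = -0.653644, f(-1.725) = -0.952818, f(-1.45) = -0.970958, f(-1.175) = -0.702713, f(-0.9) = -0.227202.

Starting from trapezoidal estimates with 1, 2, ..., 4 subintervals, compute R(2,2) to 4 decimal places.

-0.8653

R(0,0) (trapezoid, 1 panel, h=1.1000): -0.484465
R(1,0) (trapezoid, 2 panels, h=0.5500): -0.776260
R(2,0) (trapezoid, 4 panels, h=0.2750): -0.843401
R(1,1) = -0.776260 + (-0.776260 − (-0.484465))/3 = -0.873525
R(2,1) = -0.843401 + (-0.843401 − (-0.776260))/3 = -0.865781
R(2,2) = -0.865781 + (-0.865781 − (-0.873525))/15 = -0.865265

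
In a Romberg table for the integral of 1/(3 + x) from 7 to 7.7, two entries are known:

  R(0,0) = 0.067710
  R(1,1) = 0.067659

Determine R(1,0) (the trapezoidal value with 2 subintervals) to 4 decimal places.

0.0677

From R(1,1) = (4·R(1,0) − R(0,0))/3, solve for R(1,0):
4·R(1,0) = 3·0.067659 + 0.067710 = 0.270687
R(1,0) = 0.067672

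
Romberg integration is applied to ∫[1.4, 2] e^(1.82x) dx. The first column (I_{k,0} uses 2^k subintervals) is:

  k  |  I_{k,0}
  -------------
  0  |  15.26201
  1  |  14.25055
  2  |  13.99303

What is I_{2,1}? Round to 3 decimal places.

13.907

I_{2,1} = (4·13.99303 − 14.25055) / 3 = 13.90719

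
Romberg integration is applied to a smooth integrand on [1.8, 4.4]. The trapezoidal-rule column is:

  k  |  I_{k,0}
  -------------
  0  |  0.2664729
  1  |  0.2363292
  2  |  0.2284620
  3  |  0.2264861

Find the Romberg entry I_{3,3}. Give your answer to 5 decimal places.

0.22583

I_{1,1} = 0.2363292 + (0.2363292 − 0.2664729)/3 = 0.2262813
I_{2,1} = (4·0.2284620 − 0.2363292) / 3 = 0.2258396
I_{3,1} = (4·0.2264861 − 0.2284620) / 3 = 0.2258275
I_{2,2} = (16·0.2258396 − 0.2262813) / 15 = 0.2258102
I_{3,2} = 0.2258275 + (0.2258275 − 0.2258396)/15 = 0.2258267
I_{3,3} = (64·0.2258267 − 0.2258102) / 63 = 0.2258270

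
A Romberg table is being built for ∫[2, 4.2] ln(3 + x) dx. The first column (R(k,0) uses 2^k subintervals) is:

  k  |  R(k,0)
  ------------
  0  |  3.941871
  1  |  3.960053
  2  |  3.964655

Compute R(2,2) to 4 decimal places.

R(1,1) = (4·3.960053 − 3.941871) / 3 = 3.966114
R(2,1) = 3.964655 + (3.964655 − 3.960053)/3 = 3.966189
R(2,2) = 3.966189 + (3.966189 − 3.966114)/15 = 3.966194

3.9662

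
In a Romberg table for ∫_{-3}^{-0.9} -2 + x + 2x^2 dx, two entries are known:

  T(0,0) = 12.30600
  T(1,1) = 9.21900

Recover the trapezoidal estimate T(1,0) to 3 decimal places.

9.991

From T(1,1) = (4·T(1,0) − T(0,0))/3, solve for T(1,0):
4·T(1,0) = 3·9.21900 + 12.30600 = 39.96300
T(1,0) = 9.99075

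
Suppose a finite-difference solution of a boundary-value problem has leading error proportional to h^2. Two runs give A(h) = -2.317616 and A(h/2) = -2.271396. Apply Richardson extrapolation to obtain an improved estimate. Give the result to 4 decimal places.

The leading error scales as h^2; refining by a factor of 2 reduces it by 2^2 = 4.
Extrapolated value = (4·A(h/2) − A(h)) / (4 − 1)
= (4·(-2.271396) − (-2.317616)) / 3
= -6.767968 / 3 = -2.255989

-2.2560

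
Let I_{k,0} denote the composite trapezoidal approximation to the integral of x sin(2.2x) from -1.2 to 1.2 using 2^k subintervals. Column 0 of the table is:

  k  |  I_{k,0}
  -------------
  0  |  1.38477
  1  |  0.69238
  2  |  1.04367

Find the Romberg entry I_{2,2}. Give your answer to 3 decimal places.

1.207

Richardson extrapolation on the trapezoidal column (denominator 4−1=3):
I_{1,1} = 0.69238 + (0.69238 − 1.38477)/3 = 0.46158
I_{2,1} = 1.04367 + (1.04367 − 0.69238)/3 = 1.16077
I_{2,2} = 1.16077 + (1.16077 − 0.46158)/15 = 1.20738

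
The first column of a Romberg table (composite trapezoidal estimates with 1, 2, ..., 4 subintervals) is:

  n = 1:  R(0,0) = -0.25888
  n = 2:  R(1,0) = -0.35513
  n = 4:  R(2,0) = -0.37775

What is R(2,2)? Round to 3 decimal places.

-0.385

Richardson extrapolation on the trapezoidal column (denominator 4−1=3):
R(1,1) = (4·(-0.35513) − (-0.25888)) / 3 = -0.38721
R(2,1) = (4·(-0.37775) − (-0.35513)) / 3 = -0.38529
R(2,2) = (16·(-0.38529) − (-0.38721)) / 15 = -0.38516
(Column j=1 coincides with Simpson's rule on the same nodes.)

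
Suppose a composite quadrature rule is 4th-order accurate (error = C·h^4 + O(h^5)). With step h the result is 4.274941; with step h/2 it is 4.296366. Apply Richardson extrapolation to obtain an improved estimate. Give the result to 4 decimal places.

4.2978

The leading error scales as h^4; refining by a factor of 2 reduces it by 2^4 = 16.
Extrapolated value = (16·A(h/2) − A(h)) / (16 − 1)
= (16·4.296366 − 4.274941) / 15
= 64.466915 / 15 = 4.297794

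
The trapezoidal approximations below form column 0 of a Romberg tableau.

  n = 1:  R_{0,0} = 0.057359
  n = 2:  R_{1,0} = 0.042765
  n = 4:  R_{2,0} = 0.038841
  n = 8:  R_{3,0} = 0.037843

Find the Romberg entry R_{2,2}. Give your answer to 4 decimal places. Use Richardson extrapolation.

0.0375

Richardson extrapolation on the trapezoidal column (denominator 4−1=3):
R_{1,1} = 0.042765 + (0.042765 − 0.057359)/3 = 0.037900
R_{2,1} = (4·0.038841 − 0.042765) / 3 = 0.037533
R_{2,2} = 0.037533 + (0.037533 − 0.037900)/15 = 0.037509
(Column j=1 coincides with Simpson's rule on the same nodes.)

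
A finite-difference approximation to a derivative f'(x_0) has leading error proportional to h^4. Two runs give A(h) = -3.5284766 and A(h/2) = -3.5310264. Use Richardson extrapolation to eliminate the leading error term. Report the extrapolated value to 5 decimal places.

-3.53120

The leading error scales as h^4; refining by a factor of 2 reduces it by 2^4 = 16.
Extrapolated value = (16·A(h/2) − A(h)) / (16 − 1)
= (16·(-3.5310264) − (-3.5284766)) / 15
= -52.9679458 / 15 = -3.5311964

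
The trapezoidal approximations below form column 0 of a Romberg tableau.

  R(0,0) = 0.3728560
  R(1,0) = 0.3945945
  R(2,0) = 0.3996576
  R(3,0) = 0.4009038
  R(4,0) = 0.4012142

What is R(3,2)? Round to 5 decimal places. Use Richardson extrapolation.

0.40132

Richardson extrapolation on the trapezoidal column (denominator 4−1=3):
R(2,1) = (4·0.3996576 − 0.3945945) / 3 = 0.4013453
R(3,1) = 0.4009038 + (0.4009038 − 0.3996576)/3 = 0.4013192
R(3,2) = (16·0.4013192 − 0.4013453) / 15 = 0.4013175
(Column j=1 coincides with Simpson's rule on the same nodes.)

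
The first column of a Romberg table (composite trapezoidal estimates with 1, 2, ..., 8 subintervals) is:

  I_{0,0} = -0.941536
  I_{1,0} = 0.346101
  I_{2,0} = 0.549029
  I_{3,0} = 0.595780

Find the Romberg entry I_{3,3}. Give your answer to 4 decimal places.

0.6111

I_{1,1} = 0.346101 + (0.346101 − (-0.941536))/3 = 0.775313
I_{2,1} = 0.549029 + (0.549029 − 0.346101)/3 = 0.616672
I_{3,1} = (4·0.595780 − 0.549029) / 3 = 0.611364
I_{2,2} = 0.616672 + (0.616672 − 0.775313)/15 = 0.606096
I_{3,2} = (16·0.611364 − 0.616672) / 15 = 0.611010
I_{3,3} = 0.611010 + (0.611010 − 0.606096)/63 = 0.611088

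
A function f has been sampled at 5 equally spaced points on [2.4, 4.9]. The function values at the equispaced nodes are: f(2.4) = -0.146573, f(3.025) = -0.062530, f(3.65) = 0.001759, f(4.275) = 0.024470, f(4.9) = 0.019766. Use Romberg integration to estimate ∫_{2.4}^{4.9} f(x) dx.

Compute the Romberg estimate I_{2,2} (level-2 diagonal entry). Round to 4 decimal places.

I_{0,0} (trapezoid, 1 panel, h=2.5000): -0.158509
I_{1,0} (trapezoid, 2 panels, h=1.2500): -0.077056
I_{2,0} (trapezoid, 4 panels, h=0.6250): -0.062315
I_{1,1} = -0.077056 + (-0.077056 − (-0.158509))/3 = -0.049905
I_{2,1} = -0.062315 + (-0.062315 − (-0.077056))/3 = -0.057401
I_{2,2} = -0.057401 + (-0.057401 − (-0.049905))/15 = -0.057901

-0.0579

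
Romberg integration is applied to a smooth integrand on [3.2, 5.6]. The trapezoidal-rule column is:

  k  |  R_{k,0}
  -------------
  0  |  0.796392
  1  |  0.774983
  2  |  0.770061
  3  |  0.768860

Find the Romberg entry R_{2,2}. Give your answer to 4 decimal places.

Richardson extrapolation on the trapezoidal column (denominator 4−1=3):
R_{1,1} = (4·0.774983 − 0.796392) / 3 = 0.767847
R_{2,1} = 0.770061 + (0.770061 − 0.774983)/3 = 0.768420
R_{2,2} = 0.768420 + (0.768420 − 0.767847)/15 = 0.768458

0.7685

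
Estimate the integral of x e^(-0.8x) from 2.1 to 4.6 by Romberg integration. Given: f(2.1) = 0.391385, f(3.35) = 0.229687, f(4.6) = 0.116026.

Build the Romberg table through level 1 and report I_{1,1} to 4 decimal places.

I_{0,0} (trapezoid, 1 panel, h=2.5000): 0.634264
I_{1,0} (trapezoid, 2 panels, h=1.2500): 0.604241
I_{1,1} = 0.604241 + (0.604241 − 0.634264)/3 = 0.594233

0.5942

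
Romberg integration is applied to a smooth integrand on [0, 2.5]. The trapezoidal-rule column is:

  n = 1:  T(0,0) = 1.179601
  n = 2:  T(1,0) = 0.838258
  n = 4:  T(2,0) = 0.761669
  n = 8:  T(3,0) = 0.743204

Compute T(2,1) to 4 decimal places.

0.7361

Richardson extrapolation on the trapezoidal column (denominator 4−1=3):
T(2,1) = (4·0.761669 − 0.838258) / 3 = 0.736139
(Column j=1 coincides with Simpson's rule on the same nodes.)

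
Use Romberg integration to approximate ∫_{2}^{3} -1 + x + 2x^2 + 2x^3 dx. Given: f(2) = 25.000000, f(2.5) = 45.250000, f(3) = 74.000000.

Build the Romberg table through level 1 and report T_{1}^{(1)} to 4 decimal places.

46.6667

T_{0}^{(0)} (trapezoid, 1 panel, h=1.0000): 49.500000
T_{1}^{(0)} (trapezoid, 2 panels, h=0.5000): 47.375000
T_{1}^{(1)} = 47.375000 + (47.375000 − 49.500000)/3 = 46.666667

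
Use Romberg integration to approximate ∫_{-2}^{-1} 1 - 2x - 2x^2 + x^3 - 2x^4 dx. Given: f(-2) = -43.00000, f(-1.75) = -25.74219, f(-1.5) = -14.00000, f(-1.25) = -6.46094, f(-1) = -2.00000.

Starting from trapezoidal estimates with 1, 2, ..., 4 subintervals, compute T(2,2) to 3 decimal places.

-16.817

T(0,0) (trapezoid, 1 panel, h=1.0000): -22.50000
T(1,0) (trapezoid, 2 panels, h=0.5000): -18.25000
T(2,0) (trapezoid, 4 panels, h=0.2500): -17.17578
T(1,1) = -18.25000 + (-18.25000 − (-22.50000))/3 = -16.83333
T(2,1) = -17.17578 + (-17.17578 − (-18.25000))/3 = -16.81771
T(2,2) = -16.81771 + (-16.81771 − (-16.83333))/15 = -16.81667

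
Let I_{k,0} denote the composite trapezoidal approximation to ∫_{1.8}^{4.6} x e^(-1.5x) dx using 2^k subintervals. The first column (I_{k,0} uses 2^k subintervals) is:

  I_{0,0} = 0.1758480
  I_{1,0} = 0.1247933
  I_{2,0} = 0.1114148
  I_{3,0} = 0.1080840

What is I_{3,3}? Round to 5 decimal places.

Richardson extrapolation on the trapezoidal column (denominator 4−1=3):
I_{1,1} = 0.1247933 + (0.1247933 − 0.1758480)/3 = 0.1077751
I_{2,1} = 0.1114148 + (0.1114148 − 0.1247933)/3 = 0.1069553
I_{3,1} = 0.1080840 + (0.1080840 − 0.1114148)/3 = 0.1069737
I_{2,2} = (16·0.1069553 − 0.1077751) / 15 = 0.1069006
I_{3,2} = (16·0.1069737 − 0.1069553) / 15 = 0.1069749
I_{3,3} = 0.1069749 + (0.1069749 − 0.1069006)/63 = 0.1069761

0.10698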